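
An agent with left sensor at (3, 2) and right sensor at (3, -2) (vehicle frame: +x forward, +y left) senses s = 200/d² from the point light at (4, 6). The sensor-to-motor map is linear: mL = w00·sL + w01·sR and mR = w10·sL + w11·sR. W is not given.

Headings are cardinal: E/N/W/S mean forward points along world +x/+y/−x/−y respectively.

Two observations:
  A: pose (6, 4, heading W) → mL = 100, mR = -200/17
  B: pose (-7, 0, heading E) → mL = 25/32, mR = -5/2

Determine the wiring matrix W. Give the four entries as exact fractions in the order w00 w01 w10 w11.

0 1/2 -1 0

obs A: pose=(6,4,W) → sL=200/17, sR=200, mL=100, mR=-200/17
obs B: pose=(-7,0,E) → sL=5/2, sR=25/16, mL=25/32, mR=-5/2
sensor matrix S = [[200/17, 200], [5/2, 25/16]]; det S = -16375/34
solve [mL_A; mL_B] = S·[w00; w01] and [mR_A; mR_B] = S·[w10; w11]:
  w00 = 0, w01 = 1/2, w10 = -1, w11 = 0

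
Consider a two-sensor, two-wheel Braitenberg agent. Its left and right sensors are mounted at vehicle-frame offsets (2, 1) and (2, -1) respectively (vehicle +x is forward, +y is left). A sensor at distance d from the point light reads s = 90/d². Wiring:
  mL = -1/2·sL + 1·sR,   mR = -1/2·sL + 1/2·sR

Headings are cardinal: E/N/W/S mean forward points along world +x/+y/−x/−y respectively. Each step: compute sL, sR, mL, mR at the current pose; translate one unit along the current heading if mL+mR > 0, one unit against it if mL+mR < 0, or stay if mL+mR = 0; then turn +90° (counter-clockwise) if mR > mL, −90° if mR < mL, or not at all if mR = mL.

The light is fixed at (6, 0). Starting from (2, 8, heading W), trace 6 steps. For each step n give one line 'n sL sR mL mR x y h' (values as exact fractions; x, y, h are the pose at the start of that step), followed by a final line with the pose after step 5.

n=0: pose=(2,8,W); sL=18/17, sR=10/13; mL=53/221, mR=-32/221; mL+mR=21/221 → advance +1; mR−mL=-5/13 → turn -1·90°
n=1: pose=(1,8,N); sL=45/68, sR=45/58; mL=1755/3944, mR=225/3944; mL+mR=495/986 → advance +1; mR−mL=-45/116 → turn -1·90°
n=2: pose=(1,9,E); sL=90/109, sR=90/73; mL=6525/7957, mR=1620/7957; mL+mR=8145/7957 → advance +1; mR−mL=-45/73 → turn -1·90°
n=3: pose=(2,9,S); sL=45/29, sR=45/37; mL=945/2146, mR=-180/1073; mL+mR=585/2146 → advance +1; mR−mL=-45/74 → turn -1·90°
n=4: pose=(2,8,W); sL=18/17, sR=10/13; mL=53/221, mR=-32/221; mL+mR=21/221 → advance +1; mR−mL=-5/13 → turn -1·90°
n=5: pose=(1,8,N); sL=45/68, sR=45/58; mL=1755/3944, mR=225/3944; mL+mR=495/986 → advance +1; mR−mL=-45/116 → turn -1·90°

0 18/17 10/13 53/221 -32/221 2 8 W
1 45/68 45/58 1755/3944 225/3944 1 8 N
2 90/109 90/73 6525/7957 1620/7957 1 9 E
3 45/29 45/37 945/2146 -180/1073 2 9 S
4 18/17 10/13 53/221 -32/221 2 8 W
5 45/68 45/58 1755/3944 225/3944 1 8 N
final 1 9 E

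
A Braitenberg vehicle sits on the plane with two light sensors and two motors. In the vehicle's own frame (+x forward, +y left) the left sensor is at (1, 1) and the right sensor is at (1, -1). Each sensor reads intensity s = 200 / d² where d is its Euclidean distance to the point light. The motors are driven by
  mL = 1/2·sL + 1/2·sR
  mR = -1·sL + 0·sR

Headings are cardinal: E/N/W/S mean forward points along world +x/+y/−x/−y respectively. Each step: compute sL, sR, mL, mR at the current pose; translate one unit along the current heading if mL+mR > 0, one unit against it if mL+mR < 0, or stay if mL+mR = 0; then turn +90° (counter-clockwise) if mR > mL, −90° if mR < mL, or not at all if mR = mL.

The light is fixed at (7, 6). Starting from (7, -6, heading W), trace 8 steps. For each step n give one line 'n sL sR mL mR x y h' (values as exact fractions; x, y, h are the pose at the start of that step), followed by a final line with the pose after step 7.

n=0: pose=(7,-6,W); sL=20/17, sR=100/61; mL=1460/1037, mR=-20/17; mL+mR=240/1037 → advance +1; mR−mL=-2680/1037 → turn -1·90°
n=1: pose=(6,-6,N); sL=8/5, sR=200/121; mL=984/605, mR=-8/5; mL+mR=16/605 → advance +1; mR−mL=-1952/605 → turn -1·90°
n=2: pose=(6,-5,E); sL=2, sR=25/18; mL=61/36, mR=-2; mL+mR=-11/36 → advance -1; mR−mL=-133/36 → turn -1·90°
n=3: pose=(5,-5,S); sL=40/29, sR=200/153; mL=5960/4437, mR=-40/29; mL+mR=-160/4437 → advance -1; mR−mL=-12080/4437 → turn -1·90°
n=4: pose=(5,-4,W); sL=20/13, sR=20/9; mL=220/117, mR=-20/13; mL+mR=40/117 → advance +1; mR−mL=-400/117 → turn -1·90°
n=5: pose=(4,-4,N); sL=200/97, sR=40/17; mL=3640/1649, mR=-200/97; mL+mR=240/1649 → advance +1; mR−mL=-7040/1649 → turn -1·90°
n=6: pose=(4,-3,E); sL=50/17, sR=25/13; mL=1075/442, mR=-50/17; mL+mR=-225/442 → advance -1; mR−mL=-2375/442 → turn -1·90°
n=7: pose=(3,-3,S); sL=200/109, sR=8/5; mL=936/545, mR=-200/109; mL+mR=-64/545 → advance -1; mR−mL=-1936/545 → turn -1·90°

0 20/17 100/61 1460/1037 -20/17 7 -6 W
1 8/5 200/121 984/605 -8/5 6 -6 N
2 2 25/18 61/36 -2 6 -5 E
3 40/29 200/153 5960/4437 -40/29 5 -5 S
4 20/13 20/9 220/117 -20/13 5 -4 W
5 200/97 40/17 3640/1649 -200/97 4 -4 N
6 50/17 25/13 1075/442 -50/17 4 -3 E
7 200/109 8/5 936/545 -200/109 3 -3 S
final 3 -2 W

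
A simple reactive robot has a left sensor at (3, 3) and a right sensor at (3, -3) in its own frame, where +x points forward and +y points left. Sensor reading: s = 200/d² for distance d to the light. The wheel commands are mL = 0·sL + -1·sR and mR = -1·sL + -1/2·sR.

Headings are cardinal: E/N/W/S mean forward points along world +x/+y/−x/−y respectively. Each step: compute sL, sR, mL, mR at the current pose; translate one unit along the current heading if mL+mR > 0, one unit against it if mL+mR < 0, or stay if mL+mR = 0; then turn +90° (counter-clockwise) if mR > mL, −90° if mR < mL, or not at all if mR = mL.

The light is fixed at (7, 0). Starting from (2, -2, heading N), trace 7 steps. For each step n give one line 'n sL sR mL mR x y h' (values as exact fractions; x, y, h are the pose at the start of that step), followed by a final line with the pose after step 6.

n=0: pose=(2,-2,N); sL=40/13, sR=40; mL=-40, mR=-300/13; mL+mR=-820/13 → advance -1; mR−mL=220/13 → turn +1·90°
n=1: pose=(2,-3,W); sL=2, sR=25/8; mL=-25/8, mR=-57/16; mL+mR=-107/16 → advance -1; mR−mL=-7/16 → turn -1·90°
n=2: pose=(3,-3,N); sL=200/49, sR=200; mL=-200, mR=-5100/49; mL+mR=-14900/49 → advance -1; mR−mL=4700/49 → turn +1·90°
n=3: pose=(3,-4,W); sL=100/49, sR=4; mL=-4, mR=-198/49; mL+mR=-394/49 → advance -1; mR−mL=-2/49 → turn -1·90°
n=4: pose=(4,-4,N); sL=200/37, sR=200; mL=-200, mR=-3900/37; mL+mR=-11300/37 → advance -1; mR−mL=3500/37 → turn +1·90°
n=5: pose=(4,-5,W); sL=2, sR=5; mL=-5, mR=-9/2; mL+mR=-19/2 → advance -1; mR−mL=1/2 → turn +1·90°
n=6: pose=(5,-5,S); sL=40/13, sR=200/89; mL=-200/89, mR=-4860/1157; mL+mR=-7460/1157 → advance -1; mR−mL=-2260/1157 → turn -1·90°

0 40/13 40 -40 -300/13 2 -2 N
1 2 25/8 -25/8 -57/16 2 -3 W
2 200/49 200 -200 -5100/49 3 -3 N
3 100/49 4 -4 -198/49 3 -4 W
4 200/37 200 -200 -3900/37 4 -4 N
5 2 5 -5 -9/2 4 -5 W
6 40/13 200/89 -200/89 -4860/1157 5 -5 S
final 5 -4 W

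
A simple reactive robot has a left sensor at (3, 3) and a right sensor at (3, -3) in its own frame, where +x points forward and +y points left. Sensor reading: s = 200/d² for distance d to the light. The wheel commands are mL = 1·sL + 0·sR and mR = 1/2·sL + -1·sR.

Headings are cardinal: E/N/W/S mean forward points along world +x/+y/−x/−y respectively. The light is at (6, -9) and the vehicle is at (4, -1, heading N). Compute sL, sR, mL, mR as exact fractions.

left sensor world pos  = (1, 2); dL² = 146
right sensor world pos = (7, 2); dR² = 122
sL = 200/146 = 100/73
sR = 200/122 = 100/61
mL = 1·sL + 0·sR = 100/73
mR = 1/2·sL + -1·sR = -4250/4453

100/73 100/61 100/73 -4250/4453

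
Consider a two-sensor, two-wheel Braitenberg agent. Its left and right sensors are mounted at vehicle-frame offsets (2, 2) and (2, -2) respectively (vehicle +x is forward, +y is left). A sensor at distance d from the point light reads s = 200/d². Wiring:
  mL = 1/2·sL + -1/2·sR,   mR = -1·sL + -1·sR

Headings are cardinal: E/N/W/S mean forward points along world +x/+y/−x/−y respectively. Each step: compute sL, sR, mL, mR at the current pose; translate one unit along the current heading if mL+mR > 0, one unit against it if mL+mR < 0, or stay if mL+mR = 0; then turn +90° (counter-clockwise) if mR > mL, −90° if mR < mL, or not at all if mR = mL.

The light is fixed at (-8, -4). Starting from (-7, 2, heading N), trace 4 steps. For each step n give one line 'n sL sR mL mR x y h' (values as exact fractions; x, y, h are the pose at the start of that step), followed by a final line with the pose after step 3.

0 40/13 200/73 160/949 -5520/949 -7 2 N
1 100/29 100/9 -1000/261 -3800/261 -7 1 E
2 200/13 200/13 0 -400/13 -8 1 S
3 10 50/17 60/17 -220/17 -8 2 W
final -7 2 N

n=0: pose=(-7,2,N); sL=40/13, sR=200/73; mL=160/949, mR=-5520/949; mL+mR=-5360/949 → advance -1; mR−mL=-5680/949 → turn -1·90°
n=1: pose=(-7,1,E); sL=100/29, sR=100/9; mL=-1000/261, mR=-3800/261; mL+mR=-1600/87 → advance -1; mR−mL=-2800/261 → turn -1·90°
n=2: pose=(-8,1,S); sL=200/13, sR=200/13; mL=0, mR=-400/13; mL+mR=-400/13 → advance -1; mR−mL=-400/13 → turn -1·90°
n=3: pose=(-8,2,W); sL=10, sR=50/17; mL=60/17, mR=-220/17; mL+mR=-160/17 → advance -1; mR−mL=-280/17 → turn -1·90°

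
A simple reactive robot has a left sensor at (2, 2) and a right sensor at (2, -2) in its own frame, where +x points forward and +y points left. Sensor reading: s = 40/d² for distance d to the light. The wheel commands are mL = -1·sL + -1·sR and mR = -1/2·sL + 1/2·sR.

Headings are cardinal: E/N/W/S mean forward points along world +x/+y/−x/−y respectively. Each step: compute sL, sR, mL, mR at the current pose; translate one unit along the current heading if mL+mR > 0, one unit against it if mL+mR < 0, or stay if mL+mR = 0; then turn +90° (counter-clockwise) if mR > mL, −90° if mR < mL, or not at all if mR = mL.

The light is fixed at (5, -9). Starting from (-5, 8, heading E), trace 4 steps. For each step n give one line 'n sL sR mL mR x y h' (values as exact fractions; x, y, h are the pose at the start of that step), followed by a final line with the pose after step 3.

0 8/85 40/289 -336/1445 32/1445 -5 8 E
1 4/53 20/221 -1944/11713 88/11713 -6 8 N
2 8/73 40/493 -6864/35989 -512/35989 -6 7 W
3 2/13 2/17 -60/221 -4/221 -5 7 S
final -5 8 E

n=0: pose=(-5,8,E); sL=8/85, sR=40/289; mL=-336/1445, mR=32/1445; mL+mR=-304/1445 → advance -1; mR−mL=368/1445 → turn +1·90°
n=1: pose=(-6,8,N); sL=4/53, sR=20/221; mL=-1944/11713, mR=88/11713; mL+mR=-1856/11713 → advance -1; mR−mL=2032/11713 → turn +1·90°
n=2: pose=(-6,7,W); sL=8/73, sR=40/493; mL=-6864/35989, mR=-512/35989; mL+mR=-7376/35989 → advance -1; mR−mL=6352/35989 → turn +1·90°
n=3: pose=(-5,7,S); sL=2/13, sR=2/17; mL=-60/221, mR=-4/221; mL+mR=-64/221 → advance -1; mR−mL=56/221 → turn +1·90°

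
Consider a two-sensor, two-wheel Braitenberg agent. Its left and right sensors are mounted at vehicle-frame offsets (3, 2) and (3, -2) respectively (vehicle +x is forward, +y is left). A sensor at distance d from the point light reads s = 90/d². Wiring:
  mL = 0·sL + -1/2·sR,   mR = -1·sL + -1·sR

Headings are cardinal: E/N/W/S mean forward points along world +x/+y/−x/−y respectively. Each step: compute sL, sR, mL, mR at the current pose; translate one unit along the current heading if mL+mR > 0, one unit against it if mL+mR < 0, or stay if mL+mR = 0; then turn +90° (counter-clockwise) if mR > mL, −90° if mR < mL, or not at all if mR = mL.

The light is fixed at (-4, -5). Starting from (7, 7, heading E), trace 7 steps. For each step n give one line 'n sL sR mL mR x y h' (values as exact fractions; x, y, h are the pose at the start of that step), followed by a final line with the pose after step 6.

n=0: pose=(7,7,E); sL=45/196, sR=45/148; mL=-45/296, mR=-1935/3626; mL+mR=-9945/14504 → advance -1; mR−mL=-5535/14504 → turn -1·90°
n=1: pose=(6,7,S); sL=2/5, sR=18/29; mL=-9/29, mR=-148/145; mL+mR=-193/145 → advance -1; mR−mL=-103/145 → turn -1·90°
n=2: pose=(6,8,W); sL=9/17, sR=45/137; mL=-45/274, mR=-1998/2329; mL+mR=-4761/4658 → advance -1; mR−mL=-3231/4658 → turn -1·90°
n=3: pose=(7,8,N); sL=90/337, sR=18/85; mL=-9/85, mR=-13716/28645; mL+mR=-16749/28645 → advance -1; mR−mL=-10683/28645 → turn -1·90°
n=4: pose=(7,7,E); sL=45/196, sR=45/148; mL=-45/296, mR=-1935/3626; mL+mR=-9945/14504 → advance -1; mR−mL=-5535/14504 → turn -1·90°
n=5: pose=(6,7,S); sL=2/5, sR=18/29; mL=-9/29, mR=-148/145; mL+mR=-193/145 → advance -1; mR−mL=-103/145 → turn -1·90°
n=6: pose=(6,8,W); sL=9/17, sR=45/137; mL=-45/274, mR=-1998/2329; mL+mR=-4761/4658 → advance -1; mR−mL=-3231/4658 → turn -1·90°

0 45/196 45/148 -45/296 -1935/3626 7 7 E
1 2/5 18/29 -9/29 -148/145 6 7 S
2 9/17 45/137 -45/274 -1998/2329 6 8 W
3 90/337 18/85 -9/85 -13716/28645 7 8 N
4 45/196 45/148 -45/296 -1935/3626 7 7 E
5 2/5 18/29 -9/29 -148/145 6 7 S
6 9/17 45/137 -45/274 -1998/2329 6 8 W
final 7 8 N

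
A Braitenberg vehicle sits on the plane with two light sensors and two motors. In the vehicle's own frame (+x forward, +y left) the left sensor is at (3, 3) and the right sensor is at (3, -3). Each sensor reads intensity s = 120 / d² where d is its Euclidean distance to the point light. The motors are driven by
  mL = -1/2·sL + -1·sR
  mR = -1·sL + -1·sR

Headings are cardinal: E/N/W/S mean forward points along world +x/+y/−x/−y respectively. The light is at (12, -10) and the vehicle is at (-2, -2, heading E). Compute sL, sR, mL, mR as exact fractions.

60/121 60/73 -9450/8833 -11640/8833

left sensor world pos  = (1, 1); dL² = 242
right sensor world pos = (1, -5); dR² = 146
sL = 120/242 = 60/121
sR = 120/146 = 60/73
mL = -1/2·sL + -1·sR = -9450/8833
mR = -1·sL + -1·sR = -11640/8833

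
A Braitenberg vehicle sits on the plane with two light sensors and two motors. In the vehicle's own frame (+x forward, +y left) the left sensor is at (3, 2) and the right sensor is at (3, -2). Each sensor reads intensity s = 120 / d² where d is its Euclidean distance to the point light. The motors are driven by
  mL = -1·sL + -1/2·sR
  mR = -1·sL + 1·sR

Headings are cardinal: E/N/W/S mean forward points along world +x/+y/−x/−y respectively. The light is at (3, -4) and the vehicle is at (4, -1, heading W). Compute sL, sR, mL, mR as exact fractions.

24 120/29 -756/29 -576/29

left sensor world pos  = (1, -3); dL² = 5
right sensor world pos = (1, 1); dR² = 29
sL = 120/5 = 24
sR = 120/29 = 120/29
mL = -1·sL + -1/2·sR = -756/29
mR = -1·sL + 1·sR = -576/29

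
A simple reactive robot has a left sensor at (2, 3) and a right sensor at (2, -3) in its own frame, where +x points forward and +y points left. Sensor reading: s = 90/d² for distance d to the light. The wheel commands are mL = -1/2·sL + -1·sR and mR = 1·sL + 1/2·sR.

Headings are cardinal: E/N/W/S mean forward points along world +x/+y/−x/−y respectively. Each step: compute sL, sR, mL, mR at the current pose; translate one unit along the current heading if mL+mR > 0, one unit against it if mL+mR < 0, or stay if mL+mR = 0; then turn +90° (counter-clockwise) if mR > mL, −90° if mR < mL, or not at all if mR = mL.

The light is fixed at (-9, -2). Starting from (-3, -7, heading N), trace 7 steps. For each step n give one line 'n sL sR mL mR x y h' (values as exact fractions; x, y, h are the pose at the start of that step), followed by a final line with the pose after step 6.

0 5 1 -7/2 11/2 -3 -7 N
1 18/13 90/17 -1323/221 891/221 -3 -6 W
2 45/68 45/26 -3645/1768 675/442 -2 -6 S
3 10/9 10/13 -155/117 175/117 -2 -5 E
4 45/13 45/61 -3915/1586 6075/1586 -1 -5 N
5 90/61 90/37 -7155/2257 6075/2257 -1 -4 W
6 9/16 45/26 -837/416 297/208 0 -4 S
final 0 -3 E

n=0: pose=(-3,-7,N); sL=5, sR=1; mL=-7/2, mR=11/2; mL+mR=2 → advance +1; mR−mL=9 → turn +1·90°
n=1: pose=(-3,-6,W); sL=18/13, sR=90/17; mL=-1323/221, mR=891/221; mL+mR=-432/221 → advance -1; mR−mL=2214/221 → turn +1·90°
n=2: pose=(-2,-6,S); sL=45/68, sR=45/26; mL=-3645/1768, mR=675/442; mL+mR=-945/1768 → advance -1; mR−mL=6345/1768 → turn +1·90°
n=3: pose=(-2,-5,E); sL=10/9, sR=10/13; mL=-155/117, mR=175/117; mL+mR=20/117 → advance +1; mR−mL=110/39 → turn +1·90°
n=4: pose=(-1,-5,N); sL=45/13, sR=45/61; mL=-3915/1586, mR=6075/1586; mL+mR=1080/793 → advance +1; mR−mL=4995/793 → turn +1·90°
n=5: pose=(-1,-4,W); sL=90/61, sR=90/37; mL=-7155/2257, mR=6075/2257; mL+mR=-1080/2257 → advance -1; mR−mL=13230/2257 → turn +1·90°
n=6: pose=(0,-4,S); sL=9/16, sR=45/26; mL=-837/416, mR=297/208; mL+mR=-243/416 → advance -1; mR−mL=1431/416 → turn +1·90°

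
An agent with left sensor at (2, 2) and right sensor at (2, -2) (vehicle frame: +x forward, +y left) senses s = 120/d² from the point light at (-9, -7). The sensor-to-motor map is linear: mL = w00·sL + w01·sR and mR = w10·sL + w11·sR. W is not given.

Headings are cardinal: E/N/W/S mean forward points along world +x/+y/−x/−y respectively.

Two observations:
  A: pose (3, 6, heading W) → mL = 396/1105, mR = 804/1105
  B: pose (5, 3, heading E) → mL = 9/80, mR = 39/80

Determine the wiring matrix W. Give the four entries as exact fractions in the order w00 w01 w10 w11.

1 -1/2 1 1/2

obs A: pose=(3,6,W) → sL=120/221, sR=24/65, mL=396/1105, mR=804/1105
obs B: pose=(5,3,E) → sL=3/10, sR=3/8, mL=9/80, mR=39/80
sensor matrix S = [[120/221, 24/65], [3/10, 3/8]]; det S = 513/5525
solve [mL_A; mL_B] = S·[w00; w01] and [mR_A; mR_B] = S·[w10; w11]:
  w00 = 1, w01 = -1/2, w10 = 1, w11 = 1/2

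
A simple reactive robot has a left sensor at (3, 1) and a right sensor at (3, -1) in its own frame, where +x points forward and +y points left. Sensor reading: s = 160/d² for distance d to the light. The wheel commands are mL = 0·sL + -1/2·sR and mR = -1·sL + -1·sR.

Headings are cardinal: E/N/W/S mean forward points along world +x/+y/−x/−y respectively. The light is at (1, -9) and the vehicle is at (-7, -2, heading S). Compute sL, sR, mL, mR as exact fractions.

left sensor world pos  = (-6, -5); dL² = 65
right sensor world pos = (-8, -5); dR² = 97
sL = 160/65 = 32/13
sR = 160/97 = 160/97
mL = 0·sL + -1/2·sR = -80/97
mR = -1·sL + -1·sR = -5184/1261

32/13 160/97 -80/97 -5184/1261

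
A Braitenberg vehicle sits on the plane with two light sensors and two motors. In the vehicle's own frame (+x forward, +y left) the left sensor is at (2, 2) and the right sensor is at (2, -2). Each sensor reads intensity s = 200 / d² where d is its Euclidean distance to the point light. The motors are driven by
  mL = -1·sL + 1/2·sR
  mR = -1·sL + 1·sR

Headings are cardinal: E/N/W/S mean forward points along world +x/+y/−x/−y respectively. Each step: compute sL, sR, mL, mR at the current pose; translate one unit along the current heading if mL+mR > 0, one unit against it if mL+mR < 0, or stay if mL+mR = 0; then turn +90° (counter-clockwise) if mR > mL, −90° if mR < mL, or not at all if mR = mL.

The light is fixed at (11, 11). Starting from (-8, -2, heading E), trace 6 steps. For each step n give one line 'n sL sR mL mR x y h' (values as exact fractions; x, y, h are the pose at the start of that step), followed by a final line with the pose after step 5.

0 20/41 100/257 -3090/10537 -1040/10537 -8 -2 E
1 40/121 40/89 -1140/10769 1280/10769 -9 -2 N
2 5/17 25/73 -305/2482 60/1241 -9 -1 W
3 40/97 200/637 -15780/61789 -6080/61789 -8 -1 S
4 20/37 100/229 -2730/8473 -880/8473 -8 0 E
5 40/113 40/81 -980/9153 1280/9153 -9 0 N
final -9 1 W

n=0: pose=(-8,-2,E); sL=20/41, sR=100/257; mL=-3090/10537, mR=-1040/10537; mL+mR=-4130/10537 → advance -1; mR−mL=50/257 → turn +1·90°
n=1: pose=(-9,-2,N); sL=40/121, sR=40/89; mL=-1140/10769, mR=1280/10769; mL+mR=140/10769 → advance +1; mR−mL=20/89 → turn +1·90°
n=2: pose=(-9,-1,W); sL=5/17, sR=25/73; mL=-305/2482, mR=60/1241; mL+mR=-185/2482 → advance -1; mR−mL=25/146 → turn +1·90°
n=3: pose=(-8,-1,S); sL=40/97, sR=200/637; mL=-15780/61789, mR=-6080/61789; mL+mR=-21860/61789 → advance -1; mR−mL=100/637 → turn +1·90°
n=4: pose=(-8,0,E); sL=20/37, sR=100/229; mL=-2730/8473, mR=-880/8473; mL+mR=-3610/8473 → advance -1; mR−mL=50/229 → turn +1·90°
n=5: pose=(-9,0,N); sL=40/113, sR=40/81; mL=-980/9153, mR=1280/9153; mL+mR=100/3051 → advance +1; mR−mL=20/81 → turn +1·90°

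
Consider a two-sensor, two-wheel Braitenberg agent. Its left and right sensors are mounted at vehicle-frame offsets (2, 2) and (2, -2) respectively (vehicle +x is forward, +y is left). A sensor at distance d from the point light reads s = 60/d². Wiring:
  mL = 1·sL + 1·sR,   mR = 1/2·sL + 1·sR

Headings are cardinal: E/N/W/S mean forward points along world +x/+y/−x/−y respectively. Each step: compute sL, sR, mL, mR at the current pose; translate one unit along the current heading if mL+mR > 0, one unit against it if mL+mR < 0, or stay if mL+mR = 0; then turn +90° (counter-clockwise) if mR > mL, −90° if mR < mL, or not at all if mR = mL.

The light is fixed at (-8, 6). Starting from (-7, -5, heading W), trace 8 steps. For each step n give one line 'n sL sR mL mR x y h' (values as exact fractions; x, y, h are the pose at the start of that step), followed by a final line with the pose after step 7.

n=0: pose=(-7,-5,W); sL=6/17, sR=30/41; mL=756/697, mR=633/697; mL+mR=1389/697 → advance +1; mR−mL=-3/17 → turn -1·90°
n=1: pose=(-8,-5,N); sL=12/17, sR=12/17; mL=24/17, mR=18/17; mL+mR=42/17 → advance +1; mR−mL=-6/17 → turn -1·90°
n=2: pose=(-8,-4,E); sL=15/17, sR=15/37; mL=810/629, mR=1065/1258; mL+mR=2685/1258 → advance +1; mR−mL=-15/34 → turn -1·90°
n=3: pose=(-7,-4,S); sL=20/51, sR=12/29; mL=1192/1479, mR=902/1479; mL+mR=698/493 → advance +1; mR−mL=-10/51 → turn -1·90°
n=4: pose=(-7,-5,W); sL=6/17, sR=30/41; mL=756/697, mR=633/697; mL+mR=1389/697 → advance +1; mR−mL=-3/17 → turn -1·90°
n=5: pose=(-8,-5,N); sL=12/17, sR=12/17; mL=24/17, mR=18/17; mL+mR=42/17 → advance +1; mR−mL=-6/17 → turn -1·90°
n=6: pose=(-8,-4,E); sL=15/17, sR=15/37; mL=810/629, mR=1065/1258; mL+mR=2685/1258 → advance +1; mR−mL=-15/34 → turn -1·90°
n=7: pose=(-7,-4,S); sL=20/51, sR=12/29; mL=1192/1479, mR=902/1479; mL+mR=698/493 → advance +1; mR−mL=-10/51 → turn -1·90°

0 6/17 30/41 756/697 633/697 -7 -5 W
1 12/17 12/17 24/17 18/17 -8 -5 N
2 15/17 15/37 810/629 1065/1258 -8 -4 E
3 20/51 12/29 1192/1479 902/1479 -7 -4 S
4 6/17 30/41 756/697 633/697 -7 -5 W
5 12/17 12/17 24/17 18/17 -8 -5 N
6 15/17 15/37 810/629 1065/1258 -8 -4 E
7 20/51 12/29 1192/1479 902/1479 -7 -4 S
final -7 -5 W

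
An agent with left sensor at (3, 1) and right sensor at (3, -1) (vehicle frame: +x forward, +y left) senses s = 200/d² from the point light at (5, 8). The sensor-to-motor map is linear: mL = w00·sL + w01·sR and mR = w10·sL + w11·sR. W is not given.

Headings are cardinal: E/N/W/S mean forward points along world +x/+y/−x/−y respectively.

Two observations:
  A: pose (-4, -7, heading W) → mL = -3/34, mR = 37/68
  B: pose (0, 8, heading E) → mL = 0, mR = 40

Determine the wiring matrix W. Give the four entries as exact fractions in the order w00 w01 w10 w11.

obs A: pose=(-4,-7,W) → sL=1/2, sR=10/17, mL=-3/34, mR=37/68
obs B: pose=(0,8,E) → sL=40, sR=40, mL=0, mR=40
sensor matrix S = [[1/2, 10/17], [40, 40]]; det S = -60/17
solve [mL_A; mL_B] = S·[w00; w01] and [mR_A; mR_B] = S·[w10; w11]:
  w00 = 1, w01 = -1, w10 = 1/2, w11 = 1/2

1 -1 1/2 1/2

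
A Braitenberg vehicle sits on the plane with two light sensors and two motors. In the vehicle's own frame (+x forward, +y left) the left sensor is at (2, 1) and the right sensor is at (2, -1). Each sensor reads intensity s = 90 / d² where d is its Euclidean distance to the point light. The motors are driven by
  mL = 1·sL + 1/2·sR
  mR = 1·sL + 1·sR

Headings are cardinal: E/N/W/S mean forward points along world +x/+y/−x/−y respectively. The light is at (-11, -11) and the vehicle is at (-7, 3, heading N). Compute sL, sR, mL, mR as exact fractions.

left sensor world pos  = (-8, 5); dL² = 265
right sensor world pos = (-6, 5); dR² = 281
sL = 90/265 = 18/53
sR = 90/281 = 90/281
mL = 1·sL + 1/2·sR = 7443/14893
mR = 1·sL + 1·sR = 9828/14893

18/53 90/281 7443/14893 9828/14893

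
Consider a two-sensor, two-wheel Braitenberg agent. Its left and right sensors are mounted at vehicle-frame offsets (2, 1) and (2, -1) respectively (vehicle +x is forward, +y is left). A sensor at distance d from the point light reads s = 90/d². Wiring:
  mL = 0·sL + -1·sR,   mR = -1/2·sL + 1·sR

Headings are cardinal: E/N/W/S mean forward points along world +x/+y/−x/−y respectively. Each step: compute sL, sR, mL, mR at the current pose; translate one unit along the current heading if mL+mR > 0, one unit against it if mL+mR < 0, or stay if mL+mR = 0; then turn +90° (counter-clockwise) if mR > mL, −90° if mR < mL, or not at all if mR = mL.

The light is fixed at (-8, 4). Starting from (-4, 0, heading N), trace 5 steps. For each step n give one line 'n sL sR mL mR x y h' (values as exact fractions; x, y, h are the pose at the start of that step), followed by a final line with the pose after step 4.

n=0: pose=(-4,0,N); sL=90/13, sR=90/29; mL=-90/29, mR=-135/377; mL+mR=-45/13 → advance -1; mR−mL=1035/377 → turn +1·90°
n=1: pose=(-4,-1,W); sL=9/4, sR=9/2; mL=-9/2, mR=27/8; mL+mR=-9/8 → advance -1; mR−mL=63/8 → turn +1·90°
n=2: pose=(-3,-1,S); sL=18/17, sR=18/13; mL=-18/13, mR=189/221; mL+mR=-9/17 → advance -1; mR−mL=495/221 → turn +1·90°
n=3: pose=(-3,0,E); sL=45/29, sR=45/37; mL=-45/37, mR=945/2146; mL+mR=-45/58 → advance -1; mR−mL=3555/2146 → turn +1·90°
n=4: pose=(-4,0,N); sL=90/13, sR=90/29; mL=-90/29, mR=-135/377; mL+mR=-45/13 → advance -1; mR−mL=1035/377 → turn +1·90°

0 90/13 90/29 -90/29 -135/377 -4 0 N
1 9/4 9/2 -9/2 27/8 -4 -1 W
2 18/17 18/13 -18/13 189/221 -3 -1 S
3 45/29 45/37 -45/37 945/2146 -3 0 E
4 90/13 90/29 -90/29 -135/377 -4 0 N
final -4 -1 W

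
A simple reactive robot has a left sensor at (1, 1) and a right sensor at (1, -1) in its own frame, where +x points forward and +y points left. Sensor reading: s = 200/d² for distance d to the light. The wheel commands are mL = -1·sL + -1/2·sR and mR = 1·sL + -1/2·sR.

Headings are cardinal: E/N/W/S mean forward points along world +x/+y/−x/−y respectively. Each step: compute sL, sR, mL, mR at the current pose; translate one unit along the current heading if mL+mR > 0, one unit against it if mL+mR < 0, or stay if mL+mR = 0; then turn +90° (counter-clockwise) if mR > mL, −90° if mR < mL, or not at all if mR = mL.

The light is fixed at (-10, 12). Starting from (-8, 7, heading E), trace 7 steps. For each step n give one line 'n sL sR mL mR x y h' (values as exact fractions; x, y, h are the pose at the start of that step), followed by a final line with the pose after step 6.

0 8 40/9 -92/9 52/9 -8 7 E
1 25/2 10 -35/2 15/2 -9 7 N
2 200/49 8 -396/49 4/49 -9 6 W
3 100/29 4 -158/29 42/29 -8 6 S
4 8 40/9 -92/9 52/9 -8 7 E
5 25/2 10 -35/2 15/2 -9 7 N
6 200/49 8 -396/49 4/49 -9 6 W
final -8 6 S

n=0: pose=(-8,7,E); sL=8, sR=40/9; mL=-92/9, mR=52/9; mL+mR=-40/9 → advance -1; mR−mL=16 → turn +1·90°
n=1: pose=(-9,7,N); sL=25/2, sR=10; mL=-35/2, mR=15/2; mL+mR=-10 → advance -1; mR−mL=25 → turn +1·90°
n=2: pose=(-9,6,W); sL=200/49, sR=8; mL=-396/49, mR=4/49; mL+mR=-8 → advance -1; mR−mL=400/49 → turn +1·90°
n=3: pose=(-8,6,S); sL=100/29, sR=4; mL=-158/29, mR=42/29; mL+mR=-4 → advance -1; mR−mL=200/29 → turn +1·90°
n=4: pose=(-8,7,E); sL=8, sR=40/9; mL=-92/9, mR=52/9; mL+mR=-40/9 → advance -1; mR−mL=16 → turn +1·90°
n=5: pose=(-9,7,N); sL=25/2, sR=10; mL=-35/2, mR=15/2; mL+mR=-10 → advance -1; mR−mL=25 → turn +1·90°
n=6: pose=(-9,6,W); sL=200/49, sR=8; mL=-396/49, mR=4/49; mL+mR=-8 → advance -1; mR−mL=400/49 → turn +1·90°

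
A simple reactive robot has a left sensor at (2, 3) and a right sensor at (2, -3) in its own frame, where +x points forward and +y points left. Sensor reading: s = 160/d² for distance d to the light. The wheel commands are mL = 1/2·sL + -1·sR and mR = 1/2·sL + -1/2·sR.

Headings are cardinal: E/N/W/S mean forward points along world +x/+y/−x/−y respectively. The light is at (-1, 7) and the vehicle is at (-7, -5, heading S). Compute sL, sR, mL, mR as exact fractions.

left sensor world pos  = (-4, -7); dL² = 205
right sensor world pos = (-10, -7); dR² = 277
sL = 160/205 = 32/41
sR = 160/277 = 160/277
mL = 1/2·sL + -1·sR = -2128/11357
mR = 1/2·sL + -1/2·sR = 1152/11357

32/41 160/277 -2128/11357 1152/11357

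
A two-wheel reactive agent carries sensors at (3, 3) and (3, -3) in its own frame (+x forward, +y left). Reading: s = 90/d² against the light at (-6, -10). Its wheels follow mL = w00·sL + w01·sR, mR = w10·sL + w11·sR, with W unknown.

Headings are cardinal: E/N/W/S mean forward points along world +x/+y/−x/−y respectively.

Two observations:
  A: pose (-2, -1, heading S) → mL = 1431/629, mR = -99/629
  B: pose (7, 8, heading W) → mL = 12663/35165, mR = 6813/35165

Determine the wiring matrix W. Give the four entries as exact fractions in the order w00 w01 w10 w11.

obs A: pose=(-2,-1,S) → sL=18/17, sR=90/37, mL=1431/629, mR=-99/629
obs B: pose=(7,8,W) → sL=18/65, sR=90/541, mL=12663/35165, mR=6813/35165
sensor matrix S = [[18/17, 90/37], [18/65, 90/541]]; det S = -2200608/4423757
solve [mL_A; mL_B] = S·[w00; w01] and [mR_A; mR_B] = S·[w10; w11]:
  w00 = 1, w01 = 1/2, w10 = 1, w11 = -1/2

1 1/2 1 -1/2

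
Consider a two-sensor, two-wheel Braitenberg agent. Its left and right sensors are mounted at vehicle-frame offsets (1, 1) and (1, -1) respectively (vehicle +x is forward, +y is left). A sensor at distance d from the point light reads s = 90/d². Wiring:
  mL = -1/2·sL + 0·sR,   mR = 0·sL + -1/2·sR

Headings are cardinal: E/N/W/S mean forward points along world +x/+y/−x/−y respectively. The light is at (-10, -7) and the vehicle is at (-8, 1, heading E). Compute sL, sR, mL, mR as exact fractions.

left sensor world pos  = (-7, 2); dL² = 90
right sensor world pos = (-7, 0); dR² = 58
sL = 90/90 = 1
sR = 90/58 = 45/29
mL = -1/2·sL + 0·sR = -1/2
mR = 0·sL + -1/2·sR = -45/58

1 45/29 -1/2 -45/58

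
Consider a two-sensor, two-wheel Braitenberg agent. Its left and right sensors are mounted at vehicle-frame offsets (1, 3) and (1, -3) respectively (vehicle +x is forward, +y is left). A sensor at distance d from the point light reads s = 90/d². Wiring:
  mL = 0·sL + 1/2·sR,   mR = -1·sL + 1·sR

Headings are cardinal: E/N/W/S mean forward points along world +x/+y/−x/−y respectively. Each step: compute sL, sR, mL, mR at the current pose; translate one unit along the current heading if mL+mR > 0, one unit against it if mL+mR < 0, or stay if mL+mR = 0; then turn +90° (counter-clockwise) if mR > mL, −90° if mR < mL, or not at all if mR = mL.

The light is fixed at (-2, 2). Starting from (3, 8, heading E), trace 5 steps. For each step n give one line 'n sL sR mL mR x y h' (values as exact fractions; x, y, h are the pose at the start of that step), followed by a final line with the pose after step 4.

n=0: pose=(3,8,E); sL=10/13, sR=2; mL=1, mR=16/13; mL+mR=29/13 → advance +1; mR−mL=3/13 → turn +1·90°
n=1: pose=(4,8,N); sL=45/29, sR=9/13; mL=9/26, mR=-324/377; mL+mR=-387/754 → advance -1; mR−mL=-909/754 → turn -1·90°
n=2: pose=(4,7,E); sL=90/113, sR=90/53; mL=45/53, mR=5400/5989; mL+mR=10485/5989 → advance +1; mR−mL=315/5989 → turn +1·90°
n=3: pose=(5,7,N); sL=45/26, sR=45/68; mL=45/136, mR=-945/884; mL+mR=-1305/1768 → advance -1; mR−mL=-2475/1768 → turn -1·90°
n=4: pose=(5,6,E); sL=90/113, sR=18/13; mL=9/13, mR=864/1469; mL+mR=1881/1469 → advance +1; mR−mL=-153/1469 → turn -1·90°

0 10/13 2 1 16/13 3 8 E
1 45/29 9/13 9/26 -324/377 4 8 N
2 90/113 90/53 45/53 5400/5989 4 7 E
3 45/26 45/68 45/136 -945/884 5 7 N
4 90/113 18/13 9/13 864/1469 5 6 E
final 6 6 S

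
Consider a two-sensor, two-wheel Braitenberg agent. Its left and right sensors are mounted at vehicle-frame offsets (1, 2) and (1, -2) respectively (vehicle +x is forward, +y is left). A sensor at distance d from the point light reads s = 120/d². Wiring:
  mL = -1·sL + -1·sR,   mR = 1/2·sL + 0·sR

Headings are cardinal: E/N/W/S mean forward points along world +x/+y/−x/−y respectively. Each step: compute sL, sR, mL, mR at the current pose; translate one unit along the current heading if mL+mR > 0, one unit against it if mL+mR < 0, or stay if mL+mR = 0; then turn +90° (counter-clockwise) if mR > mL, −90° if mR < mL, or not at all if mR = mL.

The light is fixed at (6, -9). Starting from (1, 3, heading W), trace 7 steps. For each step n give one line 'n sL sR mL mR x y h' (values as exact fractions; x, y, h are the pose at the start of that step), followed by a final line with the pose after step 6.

n=0: pose=(1,3,W); sL=15/17, sR=15/29; mL=-690/493, mR=15/34; mL+mR=-945/986 → advance -1; mR−mL=1815/986 → turn +1·90°
n=1: pose=(2,3,S); sL=24/25, sR=120/157; mL=-6768/3925, mR=12/25; mL+mR=-4884/3925 → advance -1; mR−mL=8652/3925 → turn +1·90°
n=2: pose=(2,4,E); sL=20/39, sR=12/13; mL=-56/39, mR=10/39; mL+mR=-46/39 → advance -1; mR−mL=22/13 → turn +1·90°
n=3: pose=(1,4,N); sL=24/49, sR=24/41; mL=-2160/2009, mR=12/49; mL+mR=-1668/2009 → advance -1; mR−mL=2652/2009 → turn +1·90°
n=4: pose=(1,3,W); sL=15/17, sR=15/29; mL=-690/493, mR=15/34; mL+mR=-945/986 → advance -1; mR−mL=1815/986 → turn +1·90°
n=5: pose=(2,3,S); sL=24/25, sR=120/157; mL=-6768/3925, mR=12/25; mL+mR=-4884/3925 → advance -1; mR−mL=8652/3925 → turn +1·90°
n=6: pose=(2,4,E); sL=20/39, sR=12/13; mL=-56/39, mR=10/39; mL+mR=-46/39 → advance -1; mR−mL=22/13 → turn +1·90°

0 15/17 15/29 -690/493 15/34 1 3 W
1 24/25 120/157 -6768/3925 12/25 2 3 S
2 20/39 12/13 -56/39 10/39 2 4 E
3 24/49 24/41 -2160/2009 12/49 1 4 N
4 15/17 15/29 -690/493 15/34 1 3 W
5 24/25 120/157 -6768/3925 12/25 2 3 S
6 20/39 12/13 -56/39 10/39 2 4 E
final 1 4 N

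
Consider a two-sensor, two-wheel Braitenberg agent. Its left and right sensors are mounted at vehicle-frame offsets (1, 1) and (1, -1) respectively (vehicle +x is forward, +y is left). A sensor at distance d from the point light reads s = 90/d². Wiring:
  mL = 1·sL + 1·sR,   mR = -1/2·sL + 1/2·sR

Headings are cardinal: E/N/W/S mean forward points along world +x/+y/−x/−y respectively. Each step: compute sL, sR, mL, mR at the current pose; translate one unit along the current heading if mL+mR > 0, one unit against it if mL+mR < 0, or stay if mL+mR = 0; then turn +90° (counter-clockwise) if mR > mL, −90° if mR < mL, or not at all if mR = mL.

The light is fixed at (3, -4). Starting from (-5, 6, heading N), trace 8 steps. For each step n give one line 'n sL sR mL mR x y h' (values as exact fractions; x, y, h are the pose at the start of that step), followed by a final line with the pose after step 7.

n=0: pose=(-5,6,N); sL=45/101, sR=9/17; mL=1674/1717, mR=72/1717; mL+mR=1746/1717 → advance +1; mR−mL=-1602/1717 → turn -1·90°
n=1: pose=(-5,7,E); sL=90/193, sR=90/149; mL=30780/28757, mR=1980/28757; mL+mR=32760/28757 → advance +1; mR−mL=-28800/28757 → turn -1·90°
n=2: pose=(-4,7,S); sL=45/68, sR=45/82; mL=3375/2788, mR=-315/5576; mL+mR=6435/5576 → advance +1; mR−mL=-7065/5576 → turn -1·90°
n=3: pose=(-4,6,W); sL=18/29, sR=18/37; mL=1188/1073, mR=-72/1073; mL+mR=1116/1073 → advance +1; mR−mL=-1260/1073 → turn -1·90°
n=4: pose=(-5,6,N); sL=45/101, sR=9/17; mL=1674/1717, mR=72/1717; mL+mR=1746/1717 → advance +1; mR−mL=-1602/1717 → turn -1·90°
n=5: pose=(-5,7,E); sL=90/193, sR=90/149; mL=30780/28757, mR=1980/28757; mL+mR=32760/28757 → advance +1; mR−mL=-28800/28757 → turn -1·90°
n=6: pose=(-4,7,S); sL=45/68, sR=45/82; mL=3375/2788, mR=-315/5576; mL+mR=6435/5576 → advance +1; mR−mL=-7065/5576 → turn -1·90°
n=7: pose=(-4,6,W); sL=18/29, sR=18/37; mL=1188/1073, mR=-72/1073; mL+mR=1116/1073 → advance +1; mR−mL=-1260/1073 → turn -1·90°

0 45/101 9/17 1674/1717 72/1717 -5 6 N
1 90/193 90/149 30780/28757 1980/28757 -5 7 E
2 45/68 45/82 3375/2788 -315/5576 -4 7 S
3 18/29 18/37 1188/1073 -72/1073 -4 6 W
4 45/101 9/17 1674/1717 72/1717 -5 6 N
5 90/193 90/149 30780/28757 1980/28757 -5 7 E
6 45/68 45/82 3375/2788 -315/5576 -4 7 S
7 18/29 18/37 1188/1073 -72/1073 -4 6 W
final -5 6 N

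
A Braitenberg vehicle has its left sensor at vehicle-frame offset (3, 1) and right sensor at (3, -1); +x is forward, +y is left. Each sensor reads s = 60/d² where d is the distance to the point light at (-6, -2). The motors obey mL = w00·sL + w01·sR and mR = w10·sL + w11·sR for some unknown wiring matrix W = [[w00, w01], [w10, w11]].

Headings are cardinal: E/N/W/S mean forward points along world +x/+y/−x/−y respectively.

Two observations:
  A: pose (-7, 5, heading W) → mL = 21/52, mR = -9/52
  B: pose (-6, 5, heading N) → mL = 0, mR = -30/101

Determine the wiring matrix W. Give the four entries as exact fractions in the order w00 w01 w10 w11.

obs A: pose=(-7,5,W) → sL=15/13, sR=3/4, mL=21/52, mR=-9/52
obs B: pose=(-6,5,N) → sL=60/101, sR=60/101, mL=0, mR=-30/101
sensor matrix S = [[15/13, 3/4], [60/101, 60/101]]; det S = 315/1313
solve [mL_A; mL_B] = S·[w00; w01] and [mR_A; mR_B] = S·[w10; w11]:
  w00 = 1, w01 = -1, w10 = 1/2, w11 = -1

1 -1 1/2 -1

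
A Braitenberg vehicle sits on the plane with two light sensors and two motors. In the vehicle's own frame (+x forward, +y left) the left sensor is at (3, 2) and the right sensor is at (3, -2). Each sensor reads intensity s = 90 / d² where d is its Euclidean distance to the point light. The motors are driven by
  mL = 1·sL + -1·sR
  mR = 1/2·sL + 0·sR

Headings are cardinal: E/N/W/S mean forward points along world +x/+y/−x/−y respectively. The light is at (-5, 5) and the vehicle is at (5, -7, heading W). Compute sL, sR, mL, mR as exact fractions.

left sensor world pos  = (2, -9); dL² = 245
right sensor world pos = (2, -5); dR² = 149
sL = 90/245 = 18/49
sR = 90/149 = 90/149
mL = 1·sL + -1·sR = -1728/7301
mR = 1/2·sL + 0·sR = 9/49

18/49 90/149 -1728/7301 9/49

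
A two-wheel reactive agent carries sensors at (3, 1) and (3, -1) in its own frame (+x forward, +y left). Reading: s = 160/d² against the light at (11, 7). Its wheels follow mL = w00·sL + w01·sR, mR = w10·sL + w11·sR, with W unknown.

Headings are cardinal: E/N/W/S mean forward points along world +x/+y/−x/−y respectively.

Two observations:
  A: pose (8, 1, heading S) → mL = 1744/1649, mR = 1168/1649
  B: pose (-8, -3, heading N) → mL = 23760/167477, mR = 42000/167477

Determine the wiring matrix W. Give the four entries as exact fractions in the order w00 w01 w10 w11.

1 -1/2 -1/2 1

obs A: pose=(8,1,S) → sL=32/17, sR=160/97, mL=1744/1649, mR=1168/1649
obs B: pose=(-8,-3,N) → sL=160/449, sR=160/373, mL=23760/167477, mR=42000/167477
sensor matrix S = [[32/17, 160/97], [160/449, 160/373]]; det S = 60661760/276169573
solve [mL_A; mL_B] = S·[w00; w01] and [mR_A; mR_B] = S·[w10; w11]:
  w00 = 1, w01 = -1/2, w10 = -1/2, w11 = 1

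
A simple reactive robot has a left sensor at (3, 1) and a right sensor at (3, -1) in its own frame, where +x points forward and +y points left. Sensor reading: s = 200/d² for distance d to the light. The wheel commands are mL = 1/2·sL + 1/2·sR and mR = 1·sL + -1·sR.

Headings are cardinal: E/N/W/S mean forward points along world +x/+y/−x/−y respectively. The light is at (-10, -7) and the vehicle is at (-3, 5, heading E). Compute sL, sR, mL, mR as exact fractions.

left sensor world pos  = (0, 6); dL² = 269
right sensor world pos = (0, 4); dR² = 221
sL = 200/269 = 200/269
sR = 200/221 = 200/221
mL = 1/2·sL + 1/2·sR = 49000/59449
mR = 1·sL + -1·sR = -9600/59449

200/269 200/221 49000/59449 -9600/59449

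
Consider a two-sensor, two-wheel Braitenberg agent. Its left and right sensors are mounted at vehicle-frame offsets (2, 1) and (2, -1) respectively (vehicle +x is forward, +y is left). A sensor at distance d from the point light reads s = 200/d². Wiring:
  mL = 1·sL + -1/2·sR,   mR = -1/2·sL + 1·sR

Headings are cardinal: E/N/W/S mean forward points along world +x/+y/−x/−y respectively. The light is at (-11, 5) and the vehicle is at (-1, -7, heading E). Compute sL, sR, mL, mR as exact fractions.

40/53 200/313 7220/16589 4340/16589

left sensor world pos  = (1, -6); dL² = 265
right sensor world pos = (1, -8); dR² = 313
sL = 200/265 = 40/53
sR = 200/313 = 200/313
mL = 1·sL + -1/2·sR = 7220/16589
mR = -1/2·sL + 1·sR = 4340/16589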